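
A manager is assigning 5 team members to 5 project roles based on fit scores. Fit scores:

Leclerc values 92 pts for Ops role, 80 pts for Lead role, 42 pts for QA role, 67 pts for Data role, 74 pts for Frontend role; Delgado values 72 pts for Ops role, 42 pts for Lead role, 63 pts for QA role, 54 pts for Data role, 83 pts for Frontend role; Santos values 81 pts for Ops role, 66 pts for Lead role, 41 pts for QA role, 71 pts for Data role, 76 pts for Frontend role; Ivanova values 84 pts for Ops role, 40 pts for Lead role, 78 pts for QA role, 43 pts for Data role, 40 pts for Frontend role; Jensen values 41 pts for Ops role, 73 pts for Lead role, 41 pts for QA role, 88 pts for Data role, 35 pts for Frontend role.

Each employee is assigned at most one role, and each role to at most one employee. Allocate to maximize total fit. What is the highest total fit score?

Maximum total: 410 pts

Optimal: Leclerc→Lead role (80 pts), Delgado→Frontend role (83 pts), Santos→Ops role (81 pts), Ivanova→QA role (78 pts), Jensen→Data role (88 pts) — total 80+83+81+78+88 = 410 pts.
Column-greedy (each role in turn goes to its best remaining employee) gives 397 pts, worse by 13.
Swapping Ivanova↔Santos (Ivanova→Ops role 84 pts, Santos→QA role 41 pts) loses 34.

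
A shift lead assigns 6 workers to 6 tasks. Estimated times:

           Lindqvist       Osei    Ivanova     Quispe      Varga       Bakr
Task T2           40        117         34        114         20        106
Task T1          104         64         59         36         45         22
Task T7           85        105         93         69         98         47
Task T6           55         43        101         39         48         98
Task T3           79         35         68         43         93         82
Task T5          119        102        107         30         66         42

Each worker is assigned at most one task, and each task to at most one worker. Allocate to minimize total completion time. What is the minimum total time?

Min total: 246 min

Optimal: Lindqvist→Task T6 (55 min), Osei→Task T3 (35 min), Ivanova→Task T2 (34 min), Quispe→Task T5 (30 min), Varga→Task T1 (45 min), Bakr→Task T7 (47 min) — total 55+35+34+30+45+47 = 246 min.
Row-greedy (each worker in turn takes its cheapest remaining task) gives 259 min, worse by 13.
Swapping Lindqvist↔Varga (Lindqvist→Task T1 104 min, Varga→Task T6 48 min) adds 52.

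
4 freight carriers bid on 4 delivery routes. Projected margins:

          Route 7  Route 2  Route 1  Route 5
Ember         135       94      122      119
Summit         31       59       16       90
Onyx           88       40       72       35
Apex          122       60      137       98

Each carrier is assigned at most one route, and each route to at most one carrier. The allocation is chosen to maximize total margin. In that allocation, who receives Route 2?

Optimal: Ember→Route 2 ($94k), Summit→Route 5 ($90k), Onyx→Route 7 ($88k), Apex→Route 1 ($137k) — total 94+90+88+137 = $409k.
Row-greedy (each carrier in turn takes its best remaining route) gives $357k, worse by 52.
Ember's own top route is Route 7 ($135k), but forcing Ember→Route 7 and reassigning the rest optimally gives only $402k — worse by 7.

Ember receives Route 2.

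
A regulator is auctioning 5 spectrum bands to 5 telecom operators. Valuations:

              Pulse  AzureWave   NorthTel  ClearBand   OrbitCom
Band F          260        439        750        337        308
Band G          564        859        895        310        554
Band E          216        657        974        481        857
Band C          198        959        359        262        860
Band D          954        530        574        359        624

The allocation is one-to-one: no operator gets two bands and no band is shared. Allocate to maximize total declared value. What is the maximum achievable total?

Optimal: Pulse→Band D ($954M), AzureWave→Band C ($959M), NorthTel→Band G ($895M), ClearBand→Band F ($337M), OrbitCom→Band E ($857M) — total 954+959+895+337+857 = $4002M.
Row-greedy (each operator in turn takes its best remaining band) gives $3778M, worse by 224.
Swapping AzureWave↔OrbitCom (AzureWave→Band E $657M, OrbitCom→Band C $860M) loses 299.

Max total: $4002M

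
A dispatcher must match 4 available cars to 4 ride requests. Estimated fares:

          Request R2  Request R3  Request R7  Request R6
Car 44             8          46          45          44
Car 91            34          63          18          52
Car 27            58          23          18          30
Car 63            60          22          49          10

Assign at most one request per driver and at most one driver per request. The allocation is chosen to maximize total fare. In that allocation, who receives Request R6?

Optimal: Car 44→Request R6 ($44), Car 91→Request R3 ($63), Car 27→Request R2 ($58), Car 63→Request R7 ($49) — total 44+63+58+49 = $214.
Row-greedy (each driver in turn takes its best remaining request) gives $205, worse by 9.
Swapping Car 91↔Car 63 (Car 91→Request R7 $18, Car 63→Request R3 $22) loses 72.
Car 44's own top request is Request R3 ($46), but forcing Car 44→Request R3 and reassigning the rest optimally gives only $205 — worse by 9.

Car 44 receives Request R6.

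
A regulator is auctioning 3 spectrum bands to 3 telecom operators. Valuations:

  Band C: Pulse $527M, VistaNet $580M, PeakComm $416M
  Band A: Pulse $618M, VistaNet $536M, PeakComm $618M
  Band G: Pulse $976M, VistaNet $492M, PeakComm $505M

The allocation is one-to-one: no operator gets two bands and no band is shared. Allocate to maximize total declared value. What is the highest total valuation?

Max total: $2174M

Optimal: Pulse→Band G ($976M), VistaNet→Band C ($580M), PeakComm→Band A ($618M) — total 976+580+618 = $2174M.
Column-greedy (each band in turn goes to its best remaining operator) gives $1703M, worse by 471.
Swapping Pulse↔VistaNet (Pulse→Band C $527M, VistaNet→Band G $492M) loses 537.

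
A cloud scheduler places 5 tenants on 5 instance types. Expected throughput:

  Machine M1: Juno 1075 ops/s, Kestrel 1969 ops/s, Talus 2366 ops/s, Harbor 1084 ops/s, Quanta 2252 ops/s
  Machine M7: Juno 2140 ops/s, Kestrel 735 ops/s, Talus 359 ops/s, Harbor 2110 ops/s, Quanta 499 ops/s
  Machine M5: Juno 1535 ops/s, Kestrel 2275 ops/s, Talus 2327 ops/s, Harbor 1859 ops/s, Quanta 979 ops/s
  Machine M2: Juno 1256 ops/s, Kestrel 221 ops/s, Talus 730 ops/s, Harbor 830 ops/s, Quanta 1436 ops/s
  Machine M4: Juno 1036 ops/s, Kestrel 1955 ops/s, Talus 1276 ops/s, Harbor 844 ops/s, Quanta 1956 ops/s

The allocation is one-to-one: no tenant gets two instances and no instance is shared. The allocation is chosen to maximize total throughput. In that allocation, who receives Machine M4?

This is the linear assignment problem.
Optimal: Juno→Machine M2 (1256 ops/s), Kestrel→Machine M5 (2275 ops/s), Talus→Machine M1 (2366 ops/s), Harbor→Machine M7 (2110 ops/s), Quanta→Machine M4 (1956 ops/s) — total 1256+2275+2366+2110+1956 = 9963 ops/s.
Column-greedy (each instance in turn goes to its best remaining tenant) gives 9061 ops/s, worse by 902.
Swapping Juno↔Talus (Juno→Machine M1 1075 ops/s, Talus→Machine M2 730 ops/s) loses 1817.
Quanta's own top instance is Machine M1 (2252 ops/s), but forcing Quanta→Machine M1 and reassigning the rest optimally gives only 9900 ops/s — worse by 63.

Quanta receives Machine M4.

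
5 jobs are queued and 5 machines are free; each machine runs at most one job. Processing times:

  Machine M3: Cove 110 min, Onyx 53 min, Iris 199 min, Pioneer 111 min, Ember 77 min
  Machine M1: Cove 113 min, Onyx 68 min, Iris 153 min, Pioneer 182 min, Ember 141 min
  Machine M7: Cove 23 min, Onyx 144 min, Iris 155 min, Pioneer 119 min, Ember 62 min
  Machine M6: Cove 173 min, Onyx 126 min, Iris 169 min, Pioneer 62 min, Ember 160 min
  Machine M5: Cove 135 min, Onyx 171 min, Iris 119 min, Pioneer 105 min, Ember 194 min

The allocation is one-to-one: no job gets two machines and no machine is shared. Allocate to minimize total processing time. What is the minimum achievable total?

Min total: 349 min

Optimal: Cove→Machine M7 (23 min), Onyx→Machine M1 (68 min), Iris→Machine M5 (119 min), Pioneer→Machine M6 (62 min), Ember→Machine M3 (77 min) — total 23+68+119+62+77 = 349 min.
Next-best assignment: Cove→Machine M7, Onyx→Machine M3, Iris→Machine M5, Pioneer→Machine M6, Ember→Machine M1 = 398 min.
Swapping Onyx↔Ember (Onyx→Machine M3 53 min, Ember→Machine M1 141 min) adds 49.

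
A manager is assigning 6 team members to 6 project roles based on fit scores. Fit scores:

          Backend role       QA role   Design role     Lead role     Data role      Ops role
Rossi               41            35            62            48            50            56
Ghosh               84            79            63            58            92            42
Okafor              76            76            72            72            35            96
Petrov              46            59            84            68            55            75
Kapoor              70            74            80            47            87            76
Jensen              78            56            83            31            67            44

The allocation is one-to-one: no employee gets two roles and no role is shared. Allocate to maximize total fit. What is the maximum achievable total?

Optimal: Rossi→Lead role (48 pts), Ghosh→QA role (79 pts), Okafor→Ops role (96 pts), Petrov→Design role (84 pts), Kapoor→Data role (87 pts), Jensen→Backend role (78 pts) — total 48+79+96+84+87+78 = 472 pts.
Column-greedy (each role in turn goes to its best remaining employee) gives 423 pts, worse by 49.
No other one-to-one assignment exceeds 472 pts.

Max total: 472 pts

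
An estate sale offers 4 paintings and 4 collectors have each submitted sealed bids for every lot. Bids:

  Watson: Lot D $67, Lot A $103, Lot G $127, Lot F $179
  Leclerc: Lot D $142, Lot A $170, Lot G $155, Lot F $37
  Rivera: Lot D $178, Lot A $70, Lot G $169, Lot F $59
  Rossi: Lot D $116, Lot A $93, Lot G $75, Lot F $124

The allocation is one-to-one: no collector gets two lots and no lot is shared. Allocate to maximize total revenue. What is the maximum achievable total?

Maximum total: $634

Treat this as an assignment problem: match each collector to one lot.
Optimal: Watson→Lot F ($179), Leclerc→Lot A ($170), Rivera→Lot G ($169), Rossi→Lot D ($116) — total 179+170+169+116 = $634.
Column-greedy (each lot in turn goes to its best remaining collector) gives $599, worse by 35.
Swapping Leclerc↔Rivera (Leclerc→Lot G $155, Rivera→Lot A $70) loses 114.
Every other assignment is strictly worse.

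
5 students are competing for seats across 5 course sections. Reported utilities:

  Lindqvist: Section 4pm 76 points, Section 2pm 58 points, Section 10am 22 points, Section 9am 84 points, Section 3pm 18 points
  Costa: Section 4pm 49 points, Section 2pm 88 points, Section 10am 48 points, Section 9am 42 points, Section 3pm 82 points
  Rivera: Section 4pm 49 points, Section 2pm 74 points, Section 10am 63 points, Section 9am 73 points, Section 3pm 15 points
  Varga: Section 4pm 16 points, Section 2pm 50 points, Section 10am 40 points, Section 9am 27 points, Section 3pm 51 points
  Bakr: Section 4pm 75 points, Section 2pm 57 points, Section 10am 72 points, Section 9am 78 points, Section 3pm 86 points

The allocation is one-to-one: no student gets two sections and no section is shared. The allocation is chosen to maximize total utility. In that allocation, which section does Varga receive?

This is the linear assignment problem.
Optimal: Lindqvist→Section 4pm (76 points), Costa→Section 2pm (88 points), Rivera→Section 9am (73 points), Varga→Section 10am (40 points), Bakr→Section 3pm (86 points) — total 76+88+73+40+86 = 363 points.
Row-greedy (each student in turn takes its best remaining section) gives 361 points, worse by 2.
No other one-to-one assignment exceeds 363 points.
Varga's own top section is Section 3pm (51 points), but forcing Varga→Section 3pm and reassigning the rest optimally gives only 361 points — worse by 2.

Varga receives Section 10am.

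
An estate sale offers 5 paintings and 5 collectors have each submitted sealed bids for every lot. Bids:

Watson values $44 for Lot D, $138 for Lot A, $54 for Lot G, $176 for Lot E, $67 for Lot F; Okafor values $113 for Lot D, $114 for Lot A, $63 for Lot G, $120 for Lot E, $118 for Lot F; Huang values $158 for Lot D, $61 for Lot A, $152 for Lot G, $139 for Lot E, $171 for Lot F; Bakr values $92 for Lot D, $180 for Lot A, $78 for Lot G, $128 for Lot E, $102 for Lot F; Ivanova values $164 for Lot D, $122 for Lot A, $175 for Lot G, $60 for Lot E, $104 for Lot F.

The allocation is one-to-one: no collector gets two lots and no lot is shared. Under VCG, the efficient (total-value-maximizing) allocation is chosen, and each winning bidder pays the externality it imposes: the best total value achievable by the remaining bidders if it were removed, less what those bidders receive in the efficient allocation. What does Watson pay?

Watson pays $7.

Efficient allocation: Watson→Lot E ($176), Okafor→Lot D ($113), Huang→Lot F ($171), Bakr→Lot A ($180), Ivanova→Lot G ($175); total welfare W = $815.
Watson receives Lot E at value $176, so the others get W − 176 = $639.
Without Watson: best allocation of the remaining 4 bidders over all 5 lots is Okafor→Lot E ($120), Huang→Lot F ($171), Bakr→Lot A ($180), Ivanova→Lot G ($175), total $646.
VCG payment = (others' best without Watson) − (others' welfare with Watson) = 646 − 639 = $7.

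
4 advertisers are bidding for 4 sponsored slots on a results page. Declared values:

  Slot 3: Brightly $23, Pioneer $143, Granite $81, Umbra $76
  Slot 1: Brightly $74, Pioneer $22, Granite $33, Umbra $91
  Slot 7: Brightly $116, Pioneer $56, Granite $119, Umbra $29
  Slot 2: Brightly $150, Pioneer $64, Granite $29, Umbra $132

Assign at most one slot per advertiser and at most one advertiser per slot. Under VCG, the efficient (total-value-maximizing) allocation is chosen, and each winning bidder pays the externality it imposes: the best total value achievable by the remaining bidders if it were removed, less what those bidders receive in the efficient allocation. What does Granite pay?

Granite pays $7.

Efficient allocation: Brightly→Slot 2 ($150), Pioneer→Slot 3 ($143), Granite→Slot 7 ($119), Umbra→Slot 1 ($91); total welfare W = $503.
Granite receives Slot 7 at value $119, so the others get W − 119 = $384.
Without Granite: best allocation of the remaining 3 bidders over all 4 slots is Brightly→Slot 7 ($116), Pioneer→Slot 3 ($143), Umbra→Slot 2 ($132), total $391.
VCG payment = (others' best without Granite) − (others' welfare with Granite) = 391 − 384 = $7.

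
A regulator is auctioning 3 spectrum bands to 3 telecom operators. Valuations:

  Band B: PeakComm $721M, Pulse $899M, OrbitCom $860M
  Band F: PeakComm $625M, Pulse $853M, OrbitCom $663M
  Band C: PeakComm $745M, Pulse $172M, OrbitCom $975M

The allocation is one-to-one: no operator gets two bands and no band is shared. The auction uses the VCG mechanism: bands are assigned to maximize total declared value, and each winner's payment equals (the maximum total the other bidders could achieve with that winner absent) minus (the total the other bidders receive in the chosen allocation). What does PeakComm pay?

Efficient allocation: PeakComm→Band B ($721M), Pulse→Band F ($853M), OrbitCom→Band C ($975M); total welfare W = $2549M.
PeakComm receives Band B at value $721M, so the others get W − 721 = $1828M.
Without PeakComm: best allocation of the remaining 2 bidders over all 3 bands is Pulse→Band B ($899M), OrbitCom→Band C ($975M), total $1874M.
VCG payment = (others' best without PeakComm) − (others' welfare with PeakComm) = 1874 − 1828 = $46M.

PeakComm pays $46M.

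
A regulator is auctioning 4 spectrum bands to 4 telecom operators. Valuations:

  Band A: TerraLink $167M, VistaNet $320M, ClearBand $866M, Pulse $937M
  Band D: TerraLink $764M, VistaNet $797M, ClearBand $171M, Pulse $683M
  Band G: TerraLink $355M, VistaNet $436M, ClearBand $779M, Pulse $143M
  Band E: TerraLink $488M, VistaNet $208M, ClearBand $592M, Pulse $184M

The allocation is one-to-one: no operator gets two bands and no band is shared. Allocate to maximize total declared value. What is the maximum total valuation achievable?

Optimal: TerraLink→Band E ($488M), VistaNet→Band D ($797M), ClearBand→Band G ($779M), Pulse→Band A ($937M) — total 488+797+779+937 = $3001M.
Row-greedy (each operator in turn takes its best remaining band) gives $2250M, worse by 751.
Next-best assignment: TerraLink→Band D, VistaNet→Band G, ClearBand→Band E, Pulse→Band A = $2729M.

Max total: $3001M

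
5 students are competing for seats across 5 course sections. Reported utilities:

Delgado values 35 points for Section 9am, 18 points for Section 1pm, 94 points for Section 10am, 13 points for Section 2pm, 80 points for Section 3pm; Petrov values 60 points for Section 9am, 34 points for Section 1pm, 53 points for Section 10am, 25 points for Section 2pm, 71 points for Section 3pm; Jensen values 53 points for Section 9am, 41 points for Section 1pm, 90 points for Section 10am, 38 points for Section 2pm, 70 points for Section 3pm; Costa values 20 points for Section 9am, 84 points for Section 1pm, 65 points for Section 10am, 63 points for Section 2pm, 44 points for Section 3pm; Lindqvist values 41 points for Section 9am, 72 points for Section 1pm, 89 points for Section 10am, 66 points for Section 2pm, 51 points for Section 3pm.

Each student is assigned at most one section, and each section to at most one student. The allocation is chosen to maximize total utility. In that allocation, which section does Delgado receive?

Delgado receives Section 3pm.

This is a one-to-one assignment (maximum-weight bipartite matching).
Optimal: Delgado→Section 3pm (80 points), Petrov→Section 9am (60 points), Jensen→Section 10am (90 points), Costa→Section 1pm (84 points), Lindqvist→Section 2pm (66 points) — total 80+60+90+84+66 = 380 points.
Row-greedy (each student in turn takes its best remaining section) gives 368 points, worse by 12.
Swapping Costa↔Jensen (Costa→Section 10am 65 points, Jensen→Section 1pm 41 points) loses 68.
Delgado's own top section is Section 10am (94 points), but forcing Delgado→Section 10am and reassigning the rest optimally gives only 374 points — worse by 6.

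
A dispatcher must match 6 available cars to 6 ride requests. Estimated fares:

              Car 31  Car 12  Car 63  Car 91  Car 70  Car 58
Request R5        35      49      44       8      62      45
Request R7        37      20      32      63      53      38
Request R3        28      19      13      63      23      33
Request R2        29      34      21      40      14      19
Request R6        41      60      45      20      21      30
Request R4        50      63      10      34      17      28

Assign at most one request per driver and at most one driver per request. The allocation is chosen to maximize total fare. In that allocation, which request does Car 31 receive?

Car 31 receives Request R2.

Optimal: Car 31→Request R2 ($29), Car 12→Request R4 ($63), Car 63→Request R6 ($45), Car 91→Request R3 ($63), Car 70→Request R5 ($62), Car 58→Request R7 ($38) — total 29+63+45+63+62+38 = $300.
Column-greedy (each request in turn goes to its best remaining driver) gives $287, worse by 13.
Next-best assignment: Car 31→Request R2, Car 12→Request R4, Car 63→Request R6, Car 91→Request R3, Car 70→Request R7, Car 58→Request R5 = $298.
Car 31's own top request is Request R4 ($50), but forcing Car 31→Request R4 and reassigning the rest optimally gives only $294 — worse by 6.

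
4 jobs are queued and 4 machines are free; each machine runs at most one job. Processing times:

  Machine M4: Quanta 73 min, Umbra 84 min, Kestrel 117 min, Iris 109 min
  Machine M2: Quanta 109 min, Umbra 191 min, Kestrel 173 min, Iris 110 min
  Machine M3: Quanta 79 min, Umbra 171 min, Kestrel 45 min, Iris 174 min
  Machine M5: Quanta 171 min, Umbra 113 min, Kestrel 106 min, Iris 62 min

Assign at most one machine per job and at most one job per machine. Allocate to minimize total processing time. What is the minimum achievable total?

Minimum total: 300 min

Optimal: Quanta→Machine M2 (109 min), Umbra→Machine M4 (84 min), Kestrel→Machine M3 (45 min), Iris→Machine M5 (62 min) — total 109+84+45+62 = 300 min.
Min-entry greedy (repeatedly take the single cheapest remaining cell) gives 371 min, worse by 71.
Swapping Kestrel↔Umbra (Kestrel→Machine M4 117 min, Umbra→Machine M3 171 min) adds 159.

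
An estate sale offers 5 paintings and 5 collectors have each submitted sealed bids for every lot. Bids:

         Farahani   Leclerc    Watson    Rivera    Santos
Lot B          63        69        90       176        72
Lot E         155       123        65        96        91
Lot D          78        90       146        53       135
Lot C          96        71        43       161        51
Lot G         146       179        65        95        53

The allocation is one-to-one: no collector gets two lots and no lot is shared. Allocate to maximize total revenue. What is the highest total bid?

Optimal: Farahani→Lot E ($155), Leclerc→Lot G ($179), Watson→Lot B ($90), Rivera→Lot C ($161), Santos→Lot D ($135) — total 155+179+90+161+135 = $720.
Column-greedy (each lot in turn goes to its best remaining collector) gives $601, worse by 119.
Swapping Farahani↔Leclerc (Farahani→Lot G $146, Leclerc→Lot E $123) loses 65.
Every other assignment is strictly worse.

Max total: $720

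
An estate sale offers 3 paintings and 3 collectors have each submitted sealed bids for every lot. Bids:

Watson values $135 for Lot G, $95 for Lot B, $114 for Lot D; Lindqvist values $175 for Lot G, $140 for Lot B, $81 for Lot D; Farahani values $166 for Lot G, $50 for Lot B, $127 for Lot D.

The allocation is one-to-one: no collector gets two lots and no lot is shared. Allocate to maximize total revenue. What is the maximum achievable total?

Maximum total: $420

Treat this as an assignment problem: match each collector to one lot.
Optimal: Watson→Lot D ($114), Lindqvist→Lot B ($140), Farahani→Lot G ($166) — total 114+140+166 = $420.
Row-greedy (each collector in turn takes its best remaining lot) gives $402, worse by 18.
Swapping Watson↔Lindqvist (Watson→Lot B $95, Lindqvist→Lot D $81) loses 78.
Checked against all permutations: $420 is optimal.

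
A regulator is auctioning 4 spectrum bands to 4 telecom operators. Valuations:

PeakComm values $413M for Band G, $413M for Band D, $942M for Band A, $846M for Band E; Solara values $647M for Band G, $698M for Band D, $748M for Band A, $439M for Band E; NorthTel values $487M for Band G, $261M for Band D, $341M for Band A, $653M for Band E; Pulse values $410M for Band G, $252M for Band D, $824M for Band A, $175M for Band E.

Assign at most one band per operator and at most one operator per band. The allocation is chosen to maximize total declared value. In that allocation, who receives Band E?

PeakComm receives Band E.

Optimal: PeakComm→Band E ($846M), Solara→Band D ($698M), NorthTel→Band G ($487M), Pulse→Band A ($824M) — total 846+698+487+824 = $2855M.
Column-greedy (each band in turn goes to its best remaining operator) gives $2537M, worse by 318.
Next-best assignment: PeakComm→Band A, Solara→Band D, NorthTel→Band E, Pulse→Band G = $2703M.
No other one-to-one assignment exceeds $2855M.
PeakComm's own top band is Band A ($942M), but forcing PeakComm→Band A and reassigning the rest optimally gives only $2703M — worse by 152.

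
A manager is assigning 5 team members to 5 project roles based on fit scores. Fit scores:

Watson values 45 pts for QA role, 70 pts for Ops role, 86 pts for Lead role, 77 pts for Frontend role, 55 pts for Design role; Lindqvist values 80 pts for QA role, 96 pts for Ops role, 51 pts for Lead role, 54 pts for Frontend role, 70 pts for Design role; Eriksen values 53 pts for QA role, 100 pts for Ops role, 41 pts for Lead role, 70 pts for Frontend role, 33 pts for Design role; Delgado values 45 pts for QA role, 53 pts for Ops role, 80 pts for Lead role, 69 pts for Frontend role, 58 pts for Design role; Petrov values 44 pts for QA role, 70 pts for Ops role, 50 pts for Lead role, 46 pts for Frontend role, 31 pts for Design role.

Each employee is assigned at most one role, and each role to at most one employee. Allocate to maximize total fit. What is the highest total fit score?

Optimal: Watson→Frontend role (77 pts), Lindqvist→Design role (70 pts), Eriksen→Ops role (100 pts), Delgado→Lead role (80 pts), Petrov→QA role (44 pts) — total 77+70+100+80+44 = 371 pts.
Column-greedy (each role in turn goes to its best remaining employee) gives 366 pts, worse by 5.
Swapping Delgado↔Eriksen (Delgado→Ops role 53 pts, Eriksen→Lead role 41 pts) loses 86.
No other one-to-one assignment exceeds 371 pts.

Maximum total: 371 pts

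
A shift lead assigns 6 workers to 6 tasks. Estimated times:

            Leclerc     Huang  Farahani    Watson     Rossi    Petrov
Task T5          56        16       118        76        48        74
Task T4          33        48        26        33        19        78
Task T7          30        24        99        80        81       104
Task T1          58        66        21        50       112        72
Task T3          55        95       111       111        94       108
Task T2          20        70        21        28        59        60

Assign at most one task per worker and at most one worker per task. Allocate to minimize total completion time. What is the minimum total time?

Min total: 221 min

Optimal: Leclerc→Task T3 (55 min), Huang→Task T7 (24 min), Farahani→Task T1 (21 min), Watson→Task T2 (28 min), Rossi→Task T4 (19 min), Petrov→Task T5 (74 min) — total 55+24+21+28+19+74 = 221 min.
Row-greedy (each worker in turn takes its cheapest remaining task) gives 279 min, worse by 58.
No other one-to-one assignment undercuts 221 min.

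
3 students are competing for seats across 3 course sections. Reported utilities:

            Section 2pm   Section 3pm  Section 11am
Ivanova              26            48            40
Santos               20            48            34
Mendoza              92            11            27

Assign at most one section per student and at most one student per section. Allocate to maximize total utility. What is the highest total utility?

Maximum total: 180 points

Optimal: Ivanova→Section 11am (40 points), Santos→Section 3pm (48 points), Mendoza→Section 2pm (92 points) — total 40+48+92 = 180 points.
Column-greedy (each section in turn goes to its best remaining student) gives 174 points, worse by 6.
Every other assignment is strictly worse.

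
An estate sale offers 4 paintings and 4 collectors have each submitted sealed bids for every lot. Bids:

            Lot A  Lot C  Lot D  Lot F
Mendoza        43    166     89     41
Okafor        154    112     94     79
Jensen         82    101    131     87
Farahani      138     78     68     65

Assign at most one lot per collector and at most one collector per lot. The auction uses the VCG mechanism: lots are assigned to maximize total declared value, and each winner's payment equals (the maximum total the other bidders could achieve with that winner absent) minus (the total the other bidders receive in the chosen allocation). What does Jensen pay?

Jensen pays $13.

Efficient allocation: Mendoza→Lot C ($166), Okafor→Lot A ($154), Jensen→Lot D ($131), Farahani→Lot F ($65); total welfare W = $516.
Jensen receives Lot D at value $131, so the others get W − 131 = $385.
Without Jensen: best allocation of the remaining 3 bidders over all 4 lots is Mendoza→Lot C ($166), Okafor→Lot D ($94), Farahani→Lot A ($138), total $398.
VCG payment = (others' best without Jensen) − (others' welfare with Jensen) = 398 − 385 = $13.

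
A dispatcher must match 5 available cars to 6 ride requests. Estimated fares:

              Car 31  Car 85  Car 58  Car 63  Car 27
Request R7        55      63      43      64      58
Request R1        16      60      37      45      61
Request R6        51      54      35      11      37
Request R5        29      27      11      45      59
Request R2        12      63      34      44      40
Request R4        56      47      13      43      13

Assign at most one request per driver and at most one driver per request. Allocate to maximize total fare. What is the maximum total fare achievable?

Treat this as an assignment problem: match each driver to one request.
Optimal: Car 31→Request R4 ($56), Car 85→Request R2 ($63), Car 58→Request R1 ($37), Car 63→Request R7 ($64), Car 27→Request R5 ($59) — total 56+63+37+64+59 = $279.
Column-greedy (each request in turn goes to its best remaining driver) gives $242, worse by 37.
Swapping Car 85↔Car 27 (Car 85→Request R5 $27, Car 27→Request R2 $40) loses 55.
No other one-to-one assignment exceeds $279.

Max total: $279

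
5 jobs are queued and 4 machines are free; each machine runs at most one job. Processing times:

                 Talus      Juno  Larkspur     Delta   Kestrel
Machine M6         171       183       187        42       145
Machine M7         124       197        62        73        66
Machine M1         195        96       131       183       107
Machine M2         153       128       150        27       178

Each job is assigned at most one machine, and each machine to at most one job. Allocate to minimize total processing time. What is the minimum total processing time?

Min total: 330 min

Optimal: Kestrel→Machine M6 (145 min), Larkspur→Machine M7 (62 min), Juno→Machine M1 (96 min), Delta→Machine M2 (27 min) — total 145+62+96+27 = 330 min.
No other one-to-one assignment undercuts 330 min.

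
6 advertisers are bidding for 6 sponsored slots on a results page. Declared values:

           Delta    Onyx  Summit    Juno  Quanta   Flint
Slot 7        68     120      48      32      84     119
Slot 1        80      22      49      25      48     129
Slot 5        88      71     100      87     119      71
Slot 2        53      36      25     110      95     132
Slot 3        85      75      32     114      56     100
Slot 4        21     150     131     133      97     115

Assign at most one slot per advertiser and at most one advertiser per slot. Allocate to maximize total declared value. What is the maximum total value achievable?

Max total: $696

Optimal: Delta→Slot 1 ($80), Onyx→Slot 7 ($120), Summit→Slot 4 ($131), Juno→Slot 3 ($114), Quanta→Slot 5 ($119), Flint→Slot 2 ($132) — total 80+120+131+114+119+132 = $696.
Row-greedy (each advertiser in turn takes its best remaining slot) gives $615, worse by 81.
Next-best assignment: Delta→Slot 3, Onyx→Slot 7, Summit→Slot 4, Juno→Slot 2, Quanta→Slot 5, Flint→Slot 1 = $694.
Every other assignment is strictly worse.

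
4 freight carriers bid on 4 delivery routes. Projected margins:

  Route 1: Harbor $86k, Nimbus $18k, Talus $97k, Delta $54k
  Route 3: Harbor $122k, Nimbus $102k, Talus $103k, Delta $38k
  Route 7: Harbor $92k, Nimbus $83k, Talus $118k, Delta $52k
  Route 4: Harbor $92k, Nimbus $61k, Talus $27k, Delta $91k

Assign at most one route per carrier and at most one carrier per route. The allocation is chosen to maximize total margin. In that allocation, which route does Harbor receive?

Harbor receives Route 1.

Optimal: Harbor→Route 1 ($86k), Nimbus→Route 3 ($102k), Talus→Route 7 ($118k), Delta→Route 4 ($91k) — total 86+102+118+91 = $397k.
Row-greedy (each carrier in turn takes its best remaining route) gives $393k, worse by 4.
Harbor's own top route is Route 3 ($122k), but forcing Harbor→Route 3 and reassigning the rest optimally gives only $393k — worse by 4.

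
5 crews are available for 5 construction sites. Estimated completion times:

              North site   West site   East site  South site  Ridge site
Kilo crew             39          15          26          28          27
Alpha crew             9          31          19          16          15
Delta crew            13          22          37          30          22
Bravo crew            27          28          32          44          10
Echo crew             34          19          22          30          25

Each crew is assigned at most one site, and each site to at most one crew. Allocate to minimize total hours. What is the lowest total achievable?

Min total: 76 hours

Optimal: Kilo crew→West site (15 hours), Alpha crew→South site (16 hours), Delta crew→North site (13 hours), Bravo crew→Ridge site (10 hours), Echo crew→East site (22 hours) — total 15+16+13+10+22 = 76 hours.
Row-greedy (each crew in turn takes its cheapest remaining site) gives 108 hours, worse by 32.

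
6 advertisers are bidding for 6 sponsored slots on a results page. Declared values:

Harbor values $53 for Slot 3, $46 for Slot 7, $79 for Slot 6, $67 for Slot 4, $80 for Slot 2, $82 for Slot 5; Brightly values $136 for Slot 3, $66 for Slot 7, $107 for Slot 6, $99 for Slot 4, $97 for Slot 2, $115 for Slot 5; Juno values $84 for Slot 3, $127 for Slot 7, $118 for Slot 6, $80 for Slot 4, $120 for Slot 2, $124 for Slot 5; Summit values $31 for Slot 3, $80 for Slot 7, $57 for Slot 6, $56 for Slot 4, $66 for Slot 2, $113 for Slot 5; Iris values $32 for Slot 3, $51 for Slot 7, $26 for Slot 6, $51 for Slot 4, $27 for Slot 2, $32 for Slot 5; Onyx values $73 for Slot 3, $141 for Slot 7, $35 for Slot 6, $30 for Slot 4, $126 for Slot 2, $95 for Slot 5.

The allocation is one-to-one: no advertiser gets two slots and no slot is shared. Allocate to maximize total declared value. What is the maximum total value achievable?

Maximum total: $640

This is a one-to-one assignment (maximum-weight bipartite matching).
Optimal: Harbor→Slot 6 ($79), Brightly→Slot 3 ($136), Juno→Slot 2 ($120), Summit→Slot 5 ($113), Iris→Slot 4 ($51), Onyx→Slot 7 ($141) — total 79+136+120+113+51+141 = $640.
Column-greedy (each slot in turn goes to its best remaining advertiser) gives $560, worse by 80.
Checked against all permutations: $640 is optimal.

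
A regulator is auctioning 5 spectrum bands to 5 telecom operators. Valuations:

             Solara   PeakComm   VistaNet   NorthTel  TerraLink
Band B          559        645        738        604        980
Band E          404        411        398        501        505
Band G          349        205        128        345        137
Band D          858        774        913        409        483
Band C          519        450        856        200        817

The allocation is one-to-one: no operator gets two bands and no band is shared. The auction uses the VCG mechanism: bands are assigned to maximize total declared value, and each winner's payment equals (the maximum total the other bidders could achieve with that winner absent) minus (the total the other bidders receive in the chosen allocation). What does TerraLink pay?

Efficient allocation: Solara→Band G ($349M), PeakComm→Band D ($774M), VistaNet→Band C ($856M), NorthTel→Band E ($501M), TerraLink→Band B ($980M); total welfare W = $3460M.
TerraLink receives Band B at value $980M, so the others get W − 980 = $2480M.
Without TerraLink: best allocation of the remaining 4 bidders over all 5 bands is Solara→Band D ($858M), PeakComm→Band B ($645M), VistaNet→Band C ($856M), NorthTel→Band E ($501M), total $2860M.
VCG payment = (others' best without TerraLink) − (others' welfare with TerraLink) = 2860 − 2480 = $380M.

TerraLink pays $380M.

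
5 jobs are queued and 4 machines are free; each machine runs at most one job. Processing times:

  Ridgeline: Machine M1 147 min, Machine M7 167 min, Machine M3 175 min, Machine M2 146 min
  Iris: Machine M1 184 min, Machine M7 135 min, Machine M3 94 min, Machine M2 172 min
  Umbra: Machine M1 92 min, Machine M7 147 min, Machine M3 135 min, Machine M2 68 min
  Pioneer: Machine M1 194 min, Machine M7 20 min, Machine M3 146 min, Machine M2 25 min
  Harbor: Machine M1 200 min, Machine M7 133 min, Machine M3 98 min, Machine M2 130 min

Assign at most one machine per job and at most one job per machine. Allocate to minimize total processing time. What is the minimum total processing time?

Min total: 329 min

Optimal: Ridgeline→Machine M1 (147 min), Pioneer→Machine M7 (20 min), Iris→Machine M3 (94 min), Umbra→Machine M2 (68 min) — total 147+20+94+68 = 329 min.
Row-greedy (each job in turn takes its cheapest remaining machine) gives 352 min, worse by 23.
Next-best assignment: Ridgeline→Machine M1, Pioneer→Machine M7, Harbor→Machine M3, Umbra→Machine M2 = 333 min.
Checked against all permutations: 329 min is optimal.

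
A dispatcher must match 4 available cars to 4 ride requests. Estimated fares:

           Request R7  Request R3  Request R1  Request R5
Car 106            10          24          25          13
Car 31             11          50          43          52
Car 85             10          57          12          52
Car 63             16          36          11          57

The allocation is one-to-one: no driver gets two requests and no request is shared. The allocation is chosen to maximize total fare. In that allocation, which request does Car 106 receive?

This is the linear assignment problem.
Optimal: Car 106→Request R7 ($10), Car 31→Request R1 ($43), Car 85→Request R3 ($57), Car 63→Request R5 ($57) — total 10+43+57+57 = $167.
Column-greedy (each request in turn goes to its best remaining driver) gives $129, worse by 38.
Next-best assignment: Car 106→Request R1, Car 31→Request R7, Car 85→Request R3, Car 63→Request R5 = $150.
Every other assignment is strictly worse.
Car 106's own top request is Request R1 ($25), but forcing Car 106→Request R1 and reassigning the rest optimally gives only $150 — worse by 17.

Car 106 receives Request R7.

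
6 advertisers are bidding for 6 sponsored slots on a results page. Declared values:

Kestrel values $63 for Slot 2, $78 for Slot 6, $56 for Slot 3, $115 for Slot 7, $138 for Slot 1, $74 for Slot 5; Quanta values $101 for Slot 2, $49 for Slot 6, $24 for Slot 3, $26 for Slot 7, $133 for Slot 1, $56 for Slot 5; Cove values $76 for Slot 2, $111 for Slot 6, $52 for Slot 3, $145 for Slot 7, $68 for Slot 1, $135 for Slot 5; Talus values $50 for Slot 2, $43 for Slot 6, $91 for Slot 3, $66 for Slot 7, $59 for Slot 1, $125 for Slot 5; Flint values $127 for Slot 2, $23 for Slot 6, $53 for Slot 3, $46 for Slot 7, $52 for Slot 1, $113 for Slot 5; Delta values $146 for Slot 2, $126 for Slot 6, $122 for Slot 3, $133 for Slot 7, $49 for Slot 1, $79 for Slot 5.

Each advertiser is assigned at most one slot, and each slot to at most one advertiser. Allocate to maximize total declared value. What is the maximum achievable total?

This is the linear assignment problem.
Optimal: Kestrel→Slot 7 ($115), Quanta→Slot 1 ($133), Cove→Slot 6 ($111), Talus→Slot 5 ($125), Flint→Slot 2 ($127), Delta→Slot 3 ($122) — total 115+133+111+125+127+122 = $733.
Column-greedy (each slot in turn goes to its best remaining advertiser) gives $709, worse by 24.

Max total: $733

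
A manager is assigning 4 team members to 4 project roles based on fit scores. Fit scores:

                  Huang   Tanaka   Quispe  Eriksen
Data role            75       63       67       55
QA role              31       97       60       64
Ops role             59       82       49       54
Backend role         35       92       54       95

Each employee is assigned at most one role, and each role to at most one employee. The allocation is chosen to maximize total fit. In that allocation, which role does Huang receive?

Treat this as an assignment problem: match each employee to one role.
Optimal: Huang→Ops role (59 pts), Tanaka→QA role (97 pts), Quispe→Data role (67 pts), Eriksen→Backend role (95 pts) — total 59+97+67+95 = 318 pts.
Column-greedy (each role in turn goes to its best remaining employee) gives 280 pts, worse by 38.
Huang's own top role is Data role (75 pts), but forcing Huang→Data role and reassigning the rest optimally gives only 316 pts — worse by 2.

Huang receives Ops role.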